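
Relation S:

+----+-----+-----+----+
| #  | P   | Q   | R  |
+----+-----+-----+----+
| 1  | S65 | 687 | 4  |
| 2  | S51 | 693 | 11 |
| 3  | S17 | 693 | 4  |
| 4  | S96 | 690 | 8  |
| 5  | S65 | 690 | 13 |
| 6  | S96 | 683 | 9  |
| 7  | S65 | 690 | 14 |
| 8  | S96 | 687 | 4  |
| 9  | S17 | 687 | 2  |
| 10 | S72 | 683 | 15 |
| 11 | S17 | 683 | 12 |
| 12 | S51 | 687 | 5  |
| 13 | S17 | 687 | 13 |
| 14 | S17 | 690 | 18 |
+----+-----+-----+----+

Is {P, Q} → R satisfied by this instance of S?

(P=S65, Q=687): row 1 → R = 4 ✓
(P=S51, Q=693): row 2 → R = 11 ✓
(P=S17, Q=693): row 3 → R = 4 ✓
(P=S96, Q=690): row 4 → R = 8 ✓
(P=S65, Q=690): rows 5, 7 → R takes values {13, 14} — violation
(P=S96, Q=683): row 6 → R = 9 ✓
(P=S96, Q=687): row 8 → R = 4 ✓
(P=S17, Q=687): rows 9, 13 → R takes values {2, 13} — violation
(P=S72, Q=683): row 10 → R = 15 ✓
(P=S17, Q=683): row 11 → R = 12 ✓
(P=S51, Q=687): row 12 → R = 5 ✓
(P=S17, Q=690): row 14 → R = 18 ✓
Two rows agree on {P, Q} but differ on R, so {P, Q} → R does not hold.

No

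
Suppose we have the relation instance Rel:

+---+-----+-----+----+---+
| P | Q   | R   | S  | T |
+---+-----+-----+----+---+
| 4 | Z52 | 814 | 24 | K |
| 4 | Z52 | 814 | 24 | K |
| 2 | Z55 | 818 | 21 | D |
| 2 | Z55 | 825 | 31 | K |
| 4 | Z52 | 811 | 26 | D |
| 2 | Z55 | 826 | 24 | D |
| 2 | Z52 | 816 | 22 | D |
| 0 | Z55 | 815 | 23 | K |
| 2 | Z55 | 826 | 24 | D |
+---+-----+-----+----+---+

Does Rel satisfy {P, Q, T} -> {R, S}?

(P=4, Q=Z52, T=K): 2 rows → {R,S} = (814, 24), (814, 24) ✓
(P=2, Q=Z55, T=D): 3 rows → {R,S} takes values {(818, 21), (826, 24)} — violation
(P=2, Q=Z55, T=K): 1 row → {R,S} = (825, 31) ✓
(P=4, Q=Z52, T=D): 1 row → {R,S} = (811, 26) ✓
(P=2, Q=Z52, T=D): 1 row → {R,S} = (816, 22) ✓
(P=0, Q=Z55, T=K): 1 row → {R,S} = (815, 23) ✓
Two rows agree on {P, Q, T} but differ on {R, S}, so {P, Q, T} -> {R, S} does not hold.

No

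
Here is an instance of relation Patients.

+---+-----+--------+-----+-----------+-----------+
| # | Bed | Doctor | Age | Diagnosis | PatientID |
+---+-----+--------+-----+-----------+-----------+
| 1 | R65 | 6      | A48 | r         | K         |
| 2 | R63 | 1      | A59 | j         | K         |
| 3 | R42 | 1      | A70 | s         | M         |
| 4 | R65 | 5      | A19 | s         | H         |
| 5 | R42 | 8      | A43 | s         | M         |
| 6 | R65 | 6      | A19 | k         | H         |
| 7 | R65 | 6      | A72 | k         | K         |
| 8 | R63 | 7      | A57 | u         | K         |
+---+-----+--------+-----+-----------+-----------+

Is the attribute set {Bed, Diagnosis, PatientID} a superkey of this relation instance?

Rows 3 and 5 have the same {Bed, Diagnosis, PatientID} value (Bed=R42, Diagnosis=s, PatientID=M) but are distinct tuples, so {Bed, Diagnosis, PatientID} does not determine every attribute — not a superkey.

No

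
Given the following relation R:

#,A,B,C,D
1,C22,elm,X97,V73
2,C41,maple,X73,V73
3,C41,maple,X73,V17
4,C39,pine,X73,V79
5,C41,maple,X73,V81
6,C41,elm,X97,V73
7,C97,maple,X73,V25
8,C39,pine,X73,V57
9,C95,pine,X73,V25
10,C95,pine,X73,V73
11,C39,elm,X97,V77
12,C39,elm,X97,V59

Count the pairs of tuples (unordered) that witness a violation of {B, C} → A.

12

(B=elm, C=X97): violating pairs (1,6), (1,11), (1,12), (6,11), (6,12) — 5 pairs.
(B=maple, C=X73): violating pairs (2,7), (3,7), (5,7) — 3 pairs.
(B=pine, C=X73): violating pairs (4,9), (4,10), (8,9), (8,10) — 4 pairs.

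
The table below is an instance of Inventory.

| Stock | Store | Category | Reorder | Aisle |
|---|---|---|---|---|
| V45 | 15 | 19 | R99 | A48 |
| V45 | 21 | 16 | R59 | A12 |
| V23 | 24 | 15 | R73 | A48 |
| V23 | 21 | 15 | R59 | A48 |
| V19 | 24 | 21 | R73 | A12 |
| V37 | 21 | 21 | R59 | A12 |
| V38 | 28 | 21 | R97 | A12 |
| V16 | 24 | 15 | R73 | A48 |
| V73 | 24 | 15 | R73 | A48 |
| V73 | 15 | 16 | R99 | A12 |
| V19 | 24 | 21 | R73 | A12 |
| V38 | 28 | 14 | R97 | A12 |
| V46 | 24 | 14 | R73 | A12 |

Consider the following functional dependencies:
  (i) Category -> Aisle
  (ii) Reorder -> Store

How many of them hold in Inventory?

(i) Category -> Aisle: every LHS value maps to a single RHS value — holds.
(ii) Reorder -> Store: every LHS value maps to a single RHS value — holds.
2 of the 2 dependencies hold.

2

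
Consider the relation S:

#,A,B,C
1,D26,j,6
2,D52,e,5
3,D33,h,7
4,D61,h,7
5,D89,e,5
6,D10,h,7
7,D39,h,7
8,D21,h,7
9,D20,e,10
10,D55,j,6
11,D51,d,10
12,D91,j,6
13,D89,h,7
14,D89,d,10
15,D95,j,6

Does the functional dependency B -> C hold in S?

No

B=j: rows 1, 10, 12, 15 → C = 6, 6, 6, 6 ✓
B=e: rows 2, 5, 9 → C takes values {5, 10} — violation
B=h: rows 3, 4, 6, 7, 8, 13 → C = 7, 7, 7, 7, 7, 7 ✓
B=d: rows 11, 14 → C = 10, 10 ✓
Two rows agree on B but differ on C, so B -> C does not hold.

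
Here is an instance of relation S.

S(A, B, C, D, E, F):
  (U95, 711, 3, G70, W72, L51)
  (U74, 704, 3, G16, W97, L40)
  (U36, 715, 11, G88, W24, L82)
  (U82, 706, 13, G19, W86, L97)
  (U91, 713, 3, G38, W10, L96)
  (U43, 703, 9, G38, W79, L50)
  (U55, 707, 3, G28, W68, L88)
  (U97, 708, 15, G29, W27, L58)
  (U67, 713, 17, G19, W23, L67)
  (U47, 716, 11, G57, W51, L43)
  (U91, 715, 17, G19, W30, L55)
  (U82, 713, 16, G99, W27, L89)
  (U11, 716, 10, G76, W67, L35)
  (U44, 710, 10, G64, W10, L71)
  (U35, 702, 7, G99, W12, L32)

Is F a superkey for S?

Yes

All 15 rows have distinct F values, so F → (all attributes) holds and F is a superkey.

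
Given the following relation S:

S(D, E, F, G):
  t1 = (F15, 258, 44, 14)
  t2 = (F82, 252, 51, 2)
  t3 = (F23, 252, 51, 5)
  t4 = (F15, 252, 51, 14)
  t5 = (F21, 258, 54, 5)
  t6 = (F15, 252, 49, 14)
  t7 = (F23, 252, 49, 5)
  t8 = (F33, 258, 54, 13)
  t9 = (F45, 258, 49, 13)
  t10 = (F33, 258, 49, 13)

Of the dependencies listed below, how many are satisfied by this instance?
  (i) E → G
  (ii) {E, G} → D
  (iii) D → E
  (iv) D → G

1

(i) E → G: E=258: rows 1, 5, 8, 9, 10 → G takes values {14, 5, 13} — violation; E=252: rows 2, 3, 4, 6, 7 → G takes values {2, 5, 14} — violation — fails.
(ii) {E, G} → D: (E=258, G=13): rows 8, 9, 10 → D takes values {F33, F45} — violation — fails.
(iii) D → E: D=F15: rows 1, 4, 6 → E takes values {258, 252} — violation — fails.
(iv) D → G: every LHS value maps to a single RHS value — holds.
1 of the 4 dependencies holds.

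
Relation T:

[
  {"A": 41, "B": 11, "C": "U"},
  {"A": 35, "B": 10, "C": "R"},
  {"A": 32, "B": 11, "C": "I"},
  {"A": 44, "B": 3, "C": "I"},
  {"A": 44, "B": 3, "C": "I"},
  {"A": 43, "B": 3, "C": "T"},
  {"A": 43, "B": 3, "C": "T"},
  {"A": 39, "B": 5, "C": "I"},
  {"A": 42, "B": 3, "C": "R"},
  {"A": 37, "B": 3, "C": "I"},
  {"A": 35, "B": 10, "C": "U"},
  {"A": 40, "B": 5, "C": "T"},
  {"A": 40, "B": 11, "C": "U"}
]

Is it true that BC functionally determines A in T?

No

(B=11, C=U): 2 rows → A takes values {41, 40} — violation
(B=10, C=R): 1 row → A = 35 ✓
(B=11, C=I): 1 row → A = 32 ✓
(B=3, C=I): 3 rows → A takes values {44, 37} — violation
(B=3, C=T): 2 rows → A = 43, 43 ✓
(B=5, C=I): 1 row → A = 39 ✓
(B=3, C=R): 1 row → A = 42 ✓
(B=10, C=U): 1 row → A = 35 ✓
(B=5, C=T): 1 row → A = 40 ✓
Two rows agree on BC but differ on A, so BC → A does not hold.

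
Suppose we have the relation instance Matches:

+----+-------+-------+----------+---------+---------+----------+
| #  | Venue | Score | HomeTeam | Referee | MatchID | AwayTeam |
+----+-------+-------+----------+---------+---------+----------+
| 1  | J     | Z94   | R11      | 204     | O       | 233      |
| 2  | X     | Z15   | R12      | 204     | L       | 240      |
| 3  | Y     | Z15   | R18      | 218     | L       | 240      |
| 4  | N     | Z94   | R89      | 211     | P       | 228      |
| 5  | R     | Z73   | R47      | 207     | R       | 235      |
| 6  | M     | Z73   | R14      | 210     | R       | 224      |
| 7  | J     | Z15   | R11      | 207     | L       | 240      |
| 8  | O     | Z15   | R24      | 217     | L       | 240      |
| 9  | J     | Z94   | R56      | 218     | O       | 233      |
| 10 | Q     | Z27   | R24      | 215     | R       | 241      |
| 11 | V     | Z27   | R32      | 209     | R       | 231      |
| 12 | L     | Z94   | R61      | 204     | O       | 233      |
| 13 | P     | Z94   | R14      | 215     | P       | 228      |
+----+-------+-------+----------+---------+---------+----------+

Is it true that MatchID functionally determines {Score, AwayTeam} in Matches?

MatchID=O: rows 1, 9, 12 → {Score,AwayTeam} = (Z94, 233), (Z94, 233), (Z94, 233) ✓
MatchID=L: rows 2, 3, 7, 8 → {Score,AwayTeam} = (Z15, 240), (Z15, 240), (Z15, 240), (Z15, 240) ✓
MatchID=P: rows 4, 13 → {Score,AwayTeam} = (Z94, 228), (Z94, 228) ✓
MatchID=R: rows 5, 6, 10, 11 → {Score,AwayTeam} takes values {(Z73, 235), (Z73, 224), (Z27, 241), (Z27, 231)} — violation
Two rows agree on MatchID but differ on {Score, AwayTeam}, so MatchID -> {Score, AwayTeam} does not hold.

No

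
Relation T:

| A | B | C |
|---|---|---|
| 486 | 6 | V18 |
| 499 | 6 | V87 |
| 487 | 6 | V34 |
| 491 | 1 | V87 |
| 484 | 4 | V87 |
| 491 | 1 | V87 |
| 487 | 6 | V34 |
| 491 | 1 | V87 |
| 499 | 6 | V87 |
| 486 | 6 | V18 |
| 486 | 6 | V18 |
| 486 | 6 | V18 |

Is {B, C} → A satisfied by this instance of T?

Yes

(B=6, C=V18): 4 rows → A = 486, 486, 486, 486 ✓
(B=6, C=V87): 2 rows → A = 499, 499 ✓
(B=6, C=V34): 2 rows → A = 487, 487 ✓
(B=1, C=V87): 3 rows → A = 491, 491, 491 ✓
(B=4, C=V87): 1 row → A = 484 ✓
Every {B, C} value is associated with a single A value, so {B, C} → A holds.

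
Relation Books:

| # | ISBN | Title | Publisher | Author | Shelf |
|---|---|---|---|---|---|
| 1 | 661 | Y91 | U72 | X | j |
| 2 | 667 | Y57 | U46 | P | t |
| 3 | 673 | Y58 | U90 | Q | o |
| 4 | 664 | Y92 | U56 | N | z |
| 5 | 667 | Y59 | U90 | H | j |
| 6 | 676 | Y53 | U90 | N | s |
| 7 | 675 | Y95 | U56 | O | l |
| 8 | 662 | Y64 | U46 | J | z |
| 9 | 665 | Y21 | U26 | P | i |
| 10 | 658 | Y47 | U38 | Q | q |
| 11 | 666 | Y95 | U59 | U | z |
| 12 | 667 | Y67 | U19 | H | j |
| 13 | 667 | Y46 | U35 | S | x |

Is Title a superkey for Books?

Rows 7 and 11 have the same Title value Title=Y95 but are distinct tuples, so Title does not determine every attribute — not a superkey.

No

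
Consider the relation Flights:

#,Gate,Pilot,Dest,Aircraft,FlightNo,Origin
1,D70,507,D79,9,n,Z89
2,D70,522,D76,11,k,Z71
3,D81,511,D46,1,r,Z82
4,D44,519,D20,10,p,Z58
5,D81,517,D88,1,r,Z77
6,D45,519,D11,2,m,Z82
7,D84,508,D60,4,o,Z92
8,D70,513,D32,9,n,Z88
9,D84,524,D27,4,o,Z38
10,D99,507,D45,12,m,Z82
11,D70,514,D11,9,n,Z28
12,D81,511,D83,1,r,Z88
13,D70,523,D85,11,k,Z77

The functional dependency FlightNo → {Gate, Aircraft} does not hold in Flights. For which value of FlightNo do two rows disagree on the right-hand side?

FlightNo=n: rows 1, 8, 11 → {Gate,Aircraft} = (D70, 9), (D70, 9), (D70, 9) ✓
FlightNo=k: rows 2, 13 → {Gate,Aircraft} = (D70, 11), (D70, 11) ✓
FlightNo=r: rows 3, 5, 12 → {Gate,Aircraft} = (D81, 1), (D81, 1), (D81, 1) ✓
FlightNo=p: row 4 → {Gate,Aircraft} = (D44, 10) ✓
FlightNo=m: rows 6, 10 → {Gate,Aircraft} takes values {(D45, 2), (D99, 12)} — violation
FlightNo=o: rows 7, 9 → {Gate,Aircraft} = (D84, 4), (D84, 4) ✓
The only FlightNo value with inconsistent RHS is FlightNo=m.

m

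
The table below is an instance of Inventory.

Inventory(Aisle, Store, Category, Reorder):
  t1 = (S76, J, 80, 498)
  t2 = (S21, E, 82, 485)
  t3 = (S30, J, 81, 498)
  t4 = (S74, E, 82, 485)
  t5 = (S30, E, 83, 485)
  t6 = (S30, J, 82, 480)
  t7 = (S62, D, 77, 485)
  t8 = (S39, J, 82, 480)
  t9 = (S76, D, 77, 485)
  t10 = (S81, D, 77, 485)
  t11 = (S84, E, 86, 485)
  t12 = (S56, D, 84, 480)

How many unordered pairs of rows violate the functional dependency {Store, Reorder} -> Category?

6

(Store=J, Reorder=498): violating pairs (1,3) — 1 pair.
(Store=E, Reorder=485): violating pairs (2,5), (2,11), (4,5), (4,11), (5,11) — 5 pairs.
(Store=J, Reorder=480): all 2 rows agree on Category — 0 pairs.
(Store=D, Reorder=485): all 3 rows agree on Category — 0 pairs.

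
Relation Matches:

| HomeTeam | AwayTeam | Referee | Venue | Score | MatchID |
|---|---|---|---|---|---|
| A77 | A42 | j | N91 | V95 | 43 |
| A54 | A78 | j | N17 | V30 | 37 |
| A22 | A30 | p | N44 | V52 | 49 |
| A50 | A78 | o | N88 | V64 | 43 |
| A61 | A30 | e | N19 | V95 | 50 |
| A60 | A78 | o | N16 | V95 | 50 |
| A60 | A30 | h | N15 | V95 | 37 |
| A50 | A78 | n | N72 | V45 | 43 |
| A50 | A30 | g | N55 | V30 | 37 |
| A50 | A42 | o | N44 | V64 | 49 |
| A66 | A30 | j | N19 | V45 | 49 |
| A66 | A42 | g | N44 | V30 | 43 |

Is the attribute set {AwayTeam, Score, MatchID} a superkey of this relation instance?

All 12 rows have distinct {AwayTeam, Score, MatchID} values, so {AwayTeam, Score, MatchID} → (all attributes) holds and {AwayTeam, Score, MatchID} is a superkey.

Yes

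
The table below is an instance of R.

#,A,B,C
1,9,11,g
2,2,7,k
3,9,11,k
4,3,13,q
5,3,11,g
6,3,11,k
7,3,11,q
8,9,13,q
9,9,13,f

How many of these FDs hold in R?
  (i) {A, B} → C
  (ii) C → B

0

(i) {A, B} → C: (A=9, B=11): rows 1, 3 → C takes values {g, k} — violation; (A=3, B=11): rows 5, 6, 7 → C takes values {g, k, q} — violation; (A=9, B=13): rows 8, 9 → C takes values {q, f} — violation — fails.
(ii) C → B: C=k: rows 2, 3, 6 → B takes values {7, 11} — violation; C=q: rows 4, 7, 8 → B takes values {13, 11} — violation — fails.
None of the 2 dependencies hold.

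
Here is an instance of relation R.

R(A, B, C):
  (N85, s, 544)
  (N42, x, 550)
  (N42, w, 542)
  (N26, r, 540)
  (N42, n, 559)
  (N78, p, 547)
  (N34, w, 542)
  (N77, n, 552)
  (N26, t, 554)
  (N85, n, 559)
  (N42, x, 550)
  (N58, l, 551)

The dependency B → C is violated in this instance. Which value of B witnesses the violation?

n

B=s: 1 row → C = 544 ✓
B=x: 2 rows → C = 550, 550 ✓
B=w: 2 rows → C = 542, 542 ✓
B=r: 1 row → C = 540 ✓
B=n: 3 rows → C takes values {559, 552} — violation
B=p: 1 row → C = 547 ✓
B=t: 1 row → C = 554 ✓
B=l: 1 row → C = 551 ✓
The only B value with inconsistent C is B=n.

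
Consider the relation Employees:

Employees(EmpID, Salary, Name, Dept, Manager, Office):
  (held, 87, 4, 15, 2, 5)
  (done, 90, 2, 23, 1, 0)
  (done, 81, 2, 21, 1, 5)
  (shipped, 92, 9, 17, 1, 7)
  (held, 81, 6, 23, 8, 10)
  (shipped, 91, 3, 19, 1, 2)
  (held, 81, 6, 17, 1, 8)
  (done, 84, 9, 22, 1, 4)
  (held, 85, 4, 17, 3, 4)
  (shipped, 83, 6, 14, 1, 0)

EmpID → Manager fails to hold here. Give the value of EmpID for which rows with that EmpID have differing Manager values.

held

EmpID=held: 4 rows → Manager takes values {2, 8, 1, 3} — violation
EmpID=done: 3 rows → Manager = 1, 1, 1 ✓
EmpID=shipped: 3 rows → Manager = 1, 1, 1 ✓
The only EmpID value with inconsistent Manager is EmpID=held.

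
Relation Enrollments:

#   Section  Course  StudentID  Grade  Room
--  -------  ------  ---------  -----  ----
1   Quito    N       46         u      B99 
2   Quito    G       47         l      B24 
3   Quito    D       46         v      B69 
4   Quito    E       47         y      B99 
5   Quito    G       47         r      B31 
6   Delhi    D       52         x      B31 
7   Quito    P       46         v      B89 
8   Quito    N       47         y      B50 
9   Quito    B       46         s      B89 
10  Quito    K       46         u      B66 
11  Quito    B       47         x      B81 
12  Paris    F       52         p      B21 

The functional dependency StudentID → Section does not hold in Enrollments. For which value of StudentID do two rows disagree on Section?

52

StudentID=46: rows 1, 3, 7, 9, 10 → Section = Quito, Quito, Quito, Quito, Quito ✓
StudentID=47: rows 2, 4, 5, 8, 11 → Section = Quito, Quito, Quito, Quito, Quito ✓
StudentID=52: rows 6, 12 → Section takes values {Delhi, Paris} — violation
The only StudentID value with inconsistent Section is StudentID=52.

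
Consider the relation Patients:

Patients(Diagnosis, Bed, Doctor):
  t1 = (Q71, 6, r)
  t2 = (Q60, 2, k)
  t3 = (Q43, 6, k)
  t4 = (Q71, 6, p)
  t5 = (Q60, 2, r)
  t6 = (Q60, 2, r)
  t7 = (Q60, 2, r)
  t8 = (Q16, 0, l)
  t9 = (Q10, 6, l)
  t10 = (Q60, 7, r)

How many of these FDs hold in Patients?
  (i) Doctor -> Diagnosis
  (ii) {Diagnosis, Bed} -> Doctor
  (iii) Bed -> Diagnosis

0

(i) Doctor -> Diagnosis: Doctor=r: rows 1, 5, 6, 7, 10 → Diagnosis takes values {Q71, Q60} — violation; Doctor=k: rows 2, 3 → Diagnosis takes values {Q60, Q43} — violation; Doctor=l: rows 8, 9 → Diagnosis takes values {Q16, Q10} — violation — fails.
(ii) {Diagnosis, Bed} -> Doctor: (Diagnosis=Q71, Bed=6): rows 1, 4 → Doctor takes values {r, p} — violation; (Diagnosis=Q60, Bed=2): rows 2, 5, 6, 7 → Doctor takes values {k, r} — violation — fails.
(iii) Bed -> Diagnosis: Bed=6: rows 1, 3, 4, 9 → Diagnosis takes values {Q71, Q43, Q10} — violation — fails.
None of the 3 dependencies hold.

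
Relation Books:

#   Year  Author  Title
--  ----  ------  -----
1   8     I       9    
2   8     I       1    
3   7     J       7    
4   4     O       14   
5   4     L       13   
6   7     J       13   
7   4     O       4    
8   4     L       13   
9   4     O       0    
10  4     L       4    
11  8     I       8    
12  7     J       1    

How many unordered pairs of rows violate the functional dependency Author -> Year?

0

Author=I: all 3 rows agree on Year — 0 pairs.
Author=J: all 3 rows agree on Year — 0 pairs.
Author=O: all 3 rows agree on Year — 0 pairs.
Author=L: all 3 rows agree on Year — 0 pairs.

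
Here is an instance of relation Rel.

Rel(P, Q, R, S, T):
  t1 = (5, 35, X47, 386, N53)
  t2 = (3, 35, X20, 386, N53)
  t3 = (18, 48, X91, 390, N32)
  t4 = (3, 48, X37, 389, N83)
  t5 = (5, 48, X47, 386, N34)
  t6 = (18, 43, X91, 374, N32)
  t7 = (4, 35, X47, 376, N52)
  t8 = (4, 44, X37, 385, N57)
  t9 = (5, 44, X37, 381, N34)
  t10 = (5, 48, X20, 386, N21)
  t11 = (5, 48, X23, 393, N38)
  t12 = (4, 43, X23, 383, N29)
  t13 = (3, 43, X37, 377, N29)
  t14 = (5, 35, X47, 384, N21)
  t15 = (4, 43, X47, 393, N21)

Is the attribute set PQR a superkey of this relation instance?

No

Rows 1 and 14 have the same PQR value (P=5, Q=35, R=X47) but are distinct tuples, so PQR does not determine every attribute — not a superkey.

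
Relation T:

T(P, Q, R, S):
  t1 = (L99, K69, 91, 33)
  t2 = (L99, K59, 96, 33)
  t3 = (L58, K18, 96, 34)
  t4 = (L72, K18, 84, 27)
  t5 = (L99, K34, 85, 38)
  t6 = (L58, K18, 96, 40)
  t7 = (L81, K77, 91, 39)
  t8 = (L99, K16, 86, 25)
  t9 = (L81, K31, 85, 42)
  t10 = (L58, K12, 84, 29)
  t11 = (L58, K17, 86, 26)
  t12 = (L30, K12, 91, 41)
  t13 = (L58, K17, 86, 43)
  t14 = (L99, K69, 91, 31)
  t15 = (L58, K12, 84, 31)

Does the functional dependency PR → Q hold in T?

(P=L99, R=91): rows 1, 14 → Q = K69, K69 ✓
(P=L99, R=96): row 2 → Q = K59 ✓
(P=L58, R=96): rows 3, 6 → Q = K18, K18 ✓
(P=L72, R=84): row 4 → Q = K18 ✓
(P=L99, R=85): row 5 → Q = K34 ✓
(P=L81, R=91): row 7 → Q = K77 ✓
(P=L99, R=86): row 8 → Q = K16 ✓
(P=L81, R=85): row 9 → Q = K31 ✓
(P=L58, R=84): rows 10, 15 → Q = K12, K12 ✓
(P=L58, R=86): rows 11, 13 → Q = K17, K17 ✓
(P=L30, R=91): row 12 → Q = K12 ✓
Every PR value is associated with a single Q value, so PR → Q holds.

Yes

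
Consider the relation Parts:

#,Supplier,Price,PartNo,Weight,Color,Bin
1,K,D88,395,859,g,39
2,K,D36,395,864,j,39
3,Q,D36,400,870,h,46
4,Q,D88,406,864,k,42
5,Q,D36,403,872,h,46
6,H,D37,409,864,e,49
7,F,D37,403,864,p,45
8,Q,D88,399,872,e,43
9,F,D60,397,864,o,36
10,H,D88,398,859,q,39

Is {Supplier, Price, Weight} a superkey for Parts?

Yes

All 10 rows have distinct {Supplier, Price, Weight} values, so {Supplier, Price, Weight} → (all attributes) holds and {Supplier, Price, Weight} is a superkey.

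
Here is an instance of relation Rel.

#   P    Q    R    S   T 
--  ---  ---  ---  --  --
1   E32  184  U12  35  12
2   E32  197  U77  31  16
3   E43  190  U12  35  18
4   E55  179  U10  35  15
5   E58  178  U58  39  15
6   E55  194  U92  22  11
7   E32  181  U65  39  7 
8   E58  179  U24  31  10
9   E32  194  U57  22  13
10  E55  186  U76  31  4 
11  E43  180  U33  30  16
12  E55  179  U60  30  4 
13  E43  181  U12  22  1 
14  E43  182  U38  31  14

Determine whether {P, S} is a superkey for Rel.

All 14 rows have distinct {P, S} values, so {P, S} → (all attributes) holds and {P, S} is a superkey.

Yes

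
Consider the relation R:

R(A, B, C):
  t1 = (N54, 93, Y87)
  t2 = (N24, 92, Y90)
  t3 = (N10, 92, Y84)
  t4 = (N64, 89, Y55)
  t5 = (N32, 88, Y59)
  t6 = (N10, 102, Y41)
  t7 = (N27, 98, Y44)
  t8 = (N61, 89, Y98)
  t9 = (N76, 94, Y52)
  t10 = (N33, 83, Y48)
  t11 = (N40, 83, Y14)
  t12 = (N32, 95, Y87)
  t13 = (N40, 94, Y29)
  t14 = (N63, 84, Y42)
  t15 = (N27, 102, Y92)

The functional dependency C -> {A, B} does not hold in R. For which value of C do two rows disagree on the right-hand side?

C=Y87: rows 1, 12 → {A,B} takes values {(N54, 93), (N32, 95)} — violation
C=Y90: row 2 → {A,B} = (N24, 92) ✓
C=Y84: row 3 → {A,B} = (N10, 92) ✓
C=Y55: row 4 → {A,B} = (N64, 89) ✓
C=Y59: row 5 → {A,B} = (N32, 88) ✓
C=Y41: row 6 → {A,B} = (N10, 102) ✓
C=Y44: row 7 → {A,B} = (N27, 98) ✓
C=Y98: row 8 → {A,B} = (N61, 89) ✓
C=Y52: row 9 → {A,B} = (N76, 94) ✓
C=Y48: row 10 → {A,B} = (N33, 83) ✓
C=Y14: row 11 → {A,B} = (N40, 83) ✓
C=Y29: row 13 → {A,B} = (N40, 94) ✓
C=Y42: row 14 → {A,B} = (N63, 84) ✓
C=Y92: row 15 → {A,B} = (N27, 102) ✓
The only C value with inconsistent RHS is C=Y87.

Y87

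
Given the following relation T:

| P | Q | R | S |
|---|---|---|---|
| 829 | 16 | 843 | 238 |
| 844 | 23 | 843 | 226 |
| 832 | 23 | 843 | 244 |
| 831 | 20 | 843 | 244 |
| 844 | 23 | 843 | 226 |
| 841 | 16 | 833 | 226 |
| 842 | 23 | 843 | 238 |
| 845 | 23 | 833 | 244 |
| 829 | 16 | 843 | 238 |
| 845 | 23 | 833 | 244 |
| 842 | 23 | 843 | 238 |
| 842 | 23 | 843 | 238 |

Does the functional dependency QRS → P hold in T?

Yes

(Q=16, R=843, S=238): 2 rows → P = 829, 829 ✓
(Q=23, R=843, S=226): 2 rows → P = 844, 844 ✓
(Q=23, R=843, S=244): 1 row → P = 832 ✓
(Q=20, R=843, S=244): 1 row → P = 831 ✓
(Q=16, R=833, S=226): 1 row → P = 841 ✓
(Q=23, R=843, S=238): 3 rows → P = 842, 842, 842 ✓
(Q=23, R=833, S=244): 2 rows → P = 845, 845 ✓
Every QRS value is associated with a single P value, so QRS → P holds.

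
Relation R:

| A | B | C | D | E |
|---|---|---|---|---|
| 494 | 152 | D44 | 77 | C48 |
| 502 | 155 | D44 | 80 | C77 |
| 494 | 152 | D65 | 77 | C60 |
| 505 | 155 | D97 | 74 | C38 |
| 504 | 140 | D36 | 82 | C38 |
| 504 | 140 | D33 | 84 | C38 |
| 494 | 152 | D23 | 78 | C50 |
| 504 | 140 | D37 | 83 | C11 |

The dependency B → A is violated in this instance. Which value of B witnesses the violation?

B=152: 3 rows → A = 494, 494, 494 ✓
B=155: 2 rows → A takes values {502, 505} — violation
B=140: 3 rows → A = 504, 504, 504 ✓
The only B value with inconsistent A is B=155.

155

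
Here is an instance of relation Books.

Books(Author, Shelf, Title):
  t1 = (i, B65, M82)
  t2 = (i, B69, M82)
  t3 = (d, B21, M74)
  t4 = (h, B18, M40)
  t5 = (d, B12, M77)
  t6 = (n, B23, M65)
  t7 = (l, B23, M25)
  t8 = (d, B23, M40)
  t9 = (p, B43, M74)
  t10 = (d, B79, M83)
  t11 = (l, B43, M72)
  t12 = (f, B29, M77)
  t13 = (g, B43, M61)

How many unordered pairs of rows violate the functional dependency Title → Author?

Title=M82: all 2 rows agree on Author — 0 pairs.
Title=M74: violating pairs (3,9) — 1 pair.
Title=M40: violating pairs (4,8) — 1 pair.
Title=M77: violating pairs (5,12) — 1 pair.

3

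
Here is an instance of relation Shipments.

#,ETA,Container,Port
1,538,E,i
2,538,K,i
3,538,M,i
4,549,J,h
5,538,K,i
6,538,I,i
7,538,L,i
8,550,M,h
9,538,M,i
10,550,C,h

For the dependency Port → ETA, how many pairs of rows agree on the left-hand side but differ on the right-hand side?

Port=i: all 7 rows agree on ETA — 0 pairs.
Port=h: violating pairs (4,8), (4,10) — 2 pairs.

2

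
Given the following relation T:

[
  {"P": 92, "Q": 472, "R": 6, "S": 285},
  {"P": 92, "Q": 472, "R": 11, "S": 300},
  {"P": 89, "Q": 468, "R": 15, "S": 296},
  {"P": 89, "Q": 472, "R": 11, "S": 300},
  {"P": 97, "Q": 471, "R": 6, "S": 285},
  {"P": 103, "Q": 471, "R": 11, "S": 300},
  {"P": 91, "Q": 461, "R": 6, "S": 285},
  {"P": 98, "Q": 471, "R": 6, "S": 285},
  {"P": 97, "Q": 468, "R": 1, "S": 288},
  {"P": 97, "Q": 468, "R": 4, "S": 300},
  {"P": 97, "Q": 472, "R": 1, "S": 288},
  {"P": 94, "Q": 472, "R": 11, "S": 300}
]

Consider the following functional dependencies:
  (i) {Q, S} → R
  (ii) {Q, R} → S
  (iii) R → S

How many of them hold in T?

3

(i) {Q, S} → R: every LHS value maps to a single RHS value — holds.
(ii) {Q, R} → S: every LHS value maps to a single RHS value — holds.
(iii) R → S: every LHS value maps to a single RHS value — holds.
3 of the 3 dependencies hold.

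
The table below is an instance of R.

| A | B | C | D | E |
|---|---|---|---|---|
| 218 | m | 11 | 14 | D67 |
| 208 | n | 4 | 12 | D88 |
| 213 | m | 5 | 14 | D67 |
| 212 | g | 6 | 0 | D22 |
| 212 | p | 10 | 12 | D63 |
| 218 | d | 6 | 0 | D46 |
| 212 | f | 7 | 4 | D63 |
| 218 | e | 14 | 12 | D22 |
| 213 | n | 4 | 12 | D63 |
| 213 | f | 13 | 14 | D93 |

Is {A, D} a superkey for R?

Two distinct rows share (A=213, D=14), so {A, D} does not determine every attribute — not a superkey.

No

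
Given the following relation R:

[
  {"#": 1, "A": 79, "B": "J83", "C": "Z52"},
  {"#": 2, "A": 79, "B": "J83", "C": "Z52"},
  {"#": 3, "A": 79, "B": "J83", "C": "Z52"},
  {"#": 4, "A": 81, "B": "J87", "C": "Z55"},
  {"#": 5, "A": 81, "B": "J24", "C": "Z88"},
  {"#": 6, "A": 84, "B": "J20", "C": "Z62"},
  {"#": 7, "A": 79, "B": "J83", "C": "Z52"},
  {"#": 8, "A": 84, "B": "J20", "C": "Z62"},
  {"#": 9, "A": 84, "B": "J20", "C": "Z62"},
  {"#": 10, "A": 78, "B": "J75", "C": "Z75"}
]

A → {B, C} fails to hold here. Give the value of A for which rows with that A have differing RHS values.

81

A=79: rows 1, 2, 3, 7 → {B,C} = (J83, Z52), (J83, Z52), (J83, Z52), (J83, Z52) ✓
A=81: rows 4, 5 → {B,C} takes values {(J87, Z55), (J24, Z88)} — violation
A=84: rows 6, 8, 9 → {B,C} = (J20, Z62), (J20, Z62), (J20, Z62) ✓
A=78: row 10 → {B,C} = (J75, Z75) ✓
The only A value with inconsistent RHS is A=81.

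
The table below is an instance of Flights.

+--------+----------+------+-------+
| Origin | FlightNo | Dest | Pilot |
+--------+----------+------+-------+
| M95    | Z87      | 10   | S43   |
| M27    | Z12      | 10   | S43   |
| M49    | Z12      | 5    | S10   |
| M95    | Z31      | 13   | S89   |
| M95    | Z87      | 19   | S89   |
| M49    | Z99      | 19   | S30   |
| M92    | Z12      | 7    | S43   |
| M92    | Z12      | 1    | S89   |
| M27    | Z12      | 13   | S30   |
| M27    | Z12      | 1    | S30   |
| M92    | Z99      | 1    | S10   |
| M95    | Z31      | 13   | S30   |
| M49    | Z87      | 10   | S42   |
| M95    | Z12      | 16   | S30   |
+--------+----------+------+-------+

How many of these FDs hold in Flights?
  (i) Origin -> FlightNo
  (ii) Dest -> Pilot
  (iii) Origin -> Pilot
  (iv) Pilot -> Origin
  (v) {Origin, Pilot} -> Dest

(i) Origin -> FlightNo: Origin=M95: 5 rows → FlightNo takes values {Z87, Z31, Z12} — violation; Origin=M49: 3 rows → FlightNo takes values {Z12, Z99, Z87} — violation; Origin=M92: 3 rows → FlightNo takes values {Z12, Z99} — violation — fails.
(ii) Dest -> Pilot: Dest=10: 3 rows → Pilot takes values {S43, S42} — violation; Dest=13: 3 rows → Pilot takes values {S89, S30} — violation; Dest=19: 2 rows → Pilot takes values {S89, S30} — violation; Dest=1: 3 rows → Pilot takes values {S89, S30, S10} — violation — fails.
(iii) Origin -> Pilot: Origin=M95: 5 rows → Pilot takes values {S43, S89, S30} — violation; Origin=M27: 3 rows → Pilot takes values {S43, S30} — violation; Origin=M49: 3 rows → Pilot takes values {S10, S30, S42} — violation; Origin=M92: 3 rows → Pilot takes values {S43, S89, S10} — violation — fails.
(iv) Pilot -> Origin: Pilot=S43: 3 rows → Origin takes values {M95, M27, M92} — violation; Pilot=S10: 2 rows → Origin takes values {M49, M92} — violation; Pilot=S89: 3 rows → Origin takes values {M95, M92} — violation; Pilot=S30: 5 rows → Origin takes values {M49, M27, M95} — violation — fails.
(v) {Origin, Pilot} -> Dest: (Origin=M95, Pilot=S89): 2 rows → Dest takes values {13, 19} — violation; (Origin=M27, Pilot=S30): 2 rows → Dest takes values {13, 1} — violation; (Origin=M95, Pilot=S30): 2 rows → Dest takes values {13, 16} — violation — fails.
None of the 5 dependencies hold.

0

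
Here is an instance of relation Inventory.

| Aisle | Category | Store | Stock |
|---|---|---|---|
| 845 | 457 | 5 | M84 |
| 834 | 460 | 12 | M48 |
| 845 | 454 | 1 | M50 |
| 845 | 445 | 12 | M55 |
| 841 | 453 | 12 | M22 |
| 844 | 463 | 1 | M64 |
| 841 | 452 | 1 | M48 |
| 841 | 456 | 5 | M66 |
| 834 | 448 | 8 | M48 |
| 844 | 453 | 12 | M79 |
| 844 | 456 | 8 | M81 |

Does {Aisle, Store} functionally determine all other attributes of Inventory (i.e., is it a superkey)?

Yes

All 11 rows have distinct {Aisle, Store} values, so {Aisle, Store} → (all attributes) holds and {Aisle, Store} is a superkey.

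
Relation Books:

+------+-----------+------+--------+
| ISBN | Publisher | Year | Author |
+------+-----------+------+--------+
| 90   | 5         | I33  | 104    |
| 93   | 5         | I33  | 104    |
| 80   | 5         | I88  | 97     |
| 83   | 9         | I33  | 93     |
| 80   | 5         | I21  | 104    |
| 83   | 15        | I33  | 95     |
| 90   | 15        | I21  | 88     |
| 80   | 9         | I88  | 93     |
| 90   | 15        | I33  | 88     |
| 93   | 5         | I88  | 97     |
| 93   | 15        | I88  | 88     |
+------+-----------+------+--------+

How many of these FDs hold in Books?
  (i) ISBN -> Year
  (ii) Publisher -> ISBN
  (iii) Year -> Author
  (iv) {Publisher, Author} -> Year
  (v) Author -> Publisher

1

(i) ISBN -> Year: ISBN=90: 3 rows → Year takes values {I33, I21} — violation; ISBN=93: 3 rows → Year takes values {I33, I88} — violation; ISBN=80: 3 rows → Year takes values {I88, I21} — violation — fails.
(ii) Publisher -> ISBN: Publisher=5: 5 rows → ISBN takes values {90, 93, 80} — violation; Publisher=9: 2 rows → ISBN takes values {83, 80} — violation; Publisher=15: 4 rows → ISBN takes values {83, 90, 93} — violation — fails.
(iii) Year -> Author: Year=I33: 5 rows → Author takes values {104, 93, 95, 88} — violation; Year=I88: 4 rows → Author takes values {97, 93, 88} — violation; Year=I21: 2 rows → Author takes values {104, 88} — violation — fails.
(iv) {Publisher, Author} -> Year: (Publisher=5, Author=104): 3 rows → Year takes values {I33, I21} — violation; (Publisher=9, Author=93): 2 rows → Year takes values {I33, I88} — violation; (Publisher=15, Author=88): 3 rows → Year takes values {I21, I33, I88} — violation — fails.
(v) Author -> Publisher: every LHS value maps to a single RHS value — holds.
1 of the 5 dependencies holds.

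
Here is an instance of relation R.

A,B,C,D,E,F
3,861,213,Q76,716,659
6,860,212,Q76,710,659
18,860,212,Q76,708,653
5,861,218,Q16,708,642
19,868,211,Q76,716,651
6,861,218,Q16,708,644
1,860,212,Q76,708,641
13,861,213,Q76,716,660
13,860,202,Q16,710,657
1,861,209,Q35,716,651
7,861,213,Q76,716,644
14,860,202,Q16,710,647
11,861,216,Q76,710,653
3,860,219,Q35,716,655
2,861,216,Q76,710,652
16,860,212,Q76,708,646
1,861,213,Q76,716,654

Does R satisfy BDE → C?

Yes

(B=861, D=Q76, E=716): 4 rows → C = 213, 213, 213, 213 ✓
(B=860, D=Q76, E=710): 1 row → C = 212 ✓
(B=860, D=Q76, E=708): 3 rows → C = 212, 212, 212 ✓
(B=861, D=Q16, E=708): 2 rows → C = 218, 218 ✓
(B=868, D=Q76, E=716): 1 row → C = 211 ✓
(B=860, D=Q16, E=710): 2 rows → C = 202, 202 ✓
(B=861, D=Q35, E=716): 1 row → C = 209 ✓
(B=861, D=Q76, E=710): 2 rows → C = 216, 216 ✓
(B=860, D=Q35, E=716): 1 row → C = 219 ✓
Every BDE value is associated with a single C value, so BDE → C holds.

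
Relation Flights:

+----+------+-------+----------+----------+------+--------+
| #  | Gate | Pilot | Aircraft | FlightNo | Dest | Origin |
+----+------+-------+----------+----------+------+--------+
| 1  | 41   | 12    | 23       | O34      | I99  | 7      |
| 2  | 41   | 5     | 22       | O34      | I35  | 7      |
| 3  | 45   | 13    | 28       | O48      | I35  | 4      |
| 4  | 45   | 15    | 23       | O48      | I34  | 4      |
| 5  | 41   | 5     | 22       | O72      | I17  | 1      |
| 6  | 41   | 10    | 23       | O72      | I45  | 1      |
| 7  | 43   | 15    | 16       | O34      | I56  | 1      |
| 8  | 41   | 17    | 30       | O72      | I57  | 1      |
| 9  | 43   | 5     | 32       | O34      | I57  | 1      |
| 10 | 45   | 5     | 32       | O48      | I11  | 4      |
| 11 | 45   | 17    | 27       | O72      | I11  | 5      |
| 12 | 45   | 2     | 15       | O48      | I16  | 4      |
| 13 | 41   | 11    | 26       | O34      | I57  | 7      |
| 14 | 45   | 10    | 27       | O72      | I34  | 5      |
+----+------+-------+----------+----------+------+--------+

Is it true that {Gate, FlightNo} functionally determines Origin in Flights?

Yes

(Gate=41, FlightNo=O34): rows 1, 2, 13 → Origin = 7, 7, 7 ✓
(Gate=45, FlightNo=O48): rows 3, 4, 10, 12 → Origin = 4, 4, 4, 4 ✓
(Gate=41, FlightNo=O72): rows 5, 6, 8 → Origin = 1, 1, 1 ✓
(Gate=43, FlightNo=O34): rows 7, 9 → Origin = 1, 1 ✓
(Gate=45, FlightNo=O72): rows 11, 14 → Origin = 5, 5 ✓
Every {Gate, FlightNo} value is associated with a single Origin value, so {Gate, FlightNo} → Origin holds.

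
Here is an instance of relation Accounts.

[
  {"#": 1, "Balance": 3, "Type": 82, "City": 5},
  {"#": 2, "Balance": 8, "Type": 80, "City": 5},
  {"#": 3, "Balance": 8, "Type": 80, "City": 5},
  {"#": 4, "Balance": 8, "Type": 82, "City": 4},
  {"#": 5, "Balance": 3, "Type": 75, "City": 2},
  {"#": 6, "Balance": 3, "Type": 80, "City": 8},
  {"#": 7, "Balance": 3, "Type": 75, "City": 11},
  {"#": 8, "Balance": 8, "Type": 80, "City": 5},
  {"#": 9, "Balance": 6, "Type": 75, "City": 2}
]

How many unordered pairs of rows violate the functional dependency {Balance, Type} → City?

1

(Balance=8, Type=80): all 3 rows agree on City — 0 pairs.
(Balance=3, Type=75): violating pairs (5,7) — 1 pair.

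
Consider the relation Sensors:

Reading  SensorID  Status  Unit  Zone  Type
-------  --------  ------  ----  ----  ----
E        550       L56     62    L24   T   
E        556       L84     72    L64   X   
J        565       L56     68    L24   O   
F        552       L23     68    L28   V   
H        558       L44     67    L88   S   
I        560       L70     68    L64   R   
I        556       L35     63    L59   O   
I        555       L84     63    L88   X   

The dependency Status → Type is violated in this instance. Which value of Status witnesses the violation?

Status=L56: 2 rows → Type takes values {T, O} — violation
Status=L84: 2 rows → Type = X, X ✓
Status=L23: 1 row → Type = V ✓
Status=L44: 1 row → Type = S ✓
Status=L70: 1 row → Type = R ✓
Status=L35: 1 row → Type = O ✓
The only Status value with inconsistent Type is Status=L56.

L56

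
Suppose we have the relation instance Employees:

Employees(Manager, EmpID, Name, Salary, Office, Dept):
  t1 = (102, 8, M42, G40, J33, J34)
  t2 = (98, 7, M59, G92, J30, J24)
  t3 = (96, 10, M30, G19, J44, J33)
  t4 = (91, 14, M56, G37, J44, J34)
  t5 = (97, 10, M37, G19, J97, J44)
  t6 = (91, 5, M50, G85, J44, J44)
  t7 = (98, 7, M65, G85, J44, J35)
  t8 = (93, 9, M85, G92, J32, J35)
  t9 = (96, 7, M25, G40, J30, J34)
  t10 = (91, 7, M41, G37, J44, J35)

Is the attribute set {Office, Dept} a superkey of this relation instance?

Rows 7 and 10 have the same {Office, Dept} value (Office=J44, Dept=J35) but are distinct tuples, so {Office, Dept} does not determine every attribute — not a superkey.

No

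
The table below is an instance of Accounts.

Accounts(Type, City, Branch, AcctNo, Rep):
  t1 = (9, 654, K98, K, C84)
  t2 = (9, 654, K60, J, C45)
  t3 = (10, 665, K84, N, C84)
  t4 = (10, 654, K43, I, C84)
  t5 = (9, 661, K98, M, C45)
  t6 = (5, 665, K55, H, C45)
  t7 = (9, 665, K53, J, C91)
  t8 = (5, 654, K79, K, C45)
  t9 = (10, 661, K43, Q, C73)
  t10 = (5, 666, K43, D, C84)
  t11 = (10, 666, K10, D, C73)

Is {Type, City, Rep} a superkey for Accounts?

Yes

All 11 rows have distinct {Type, City, Rep} values, so {Type, City, Rep} → (all attributes) holds and {Type, City, Rep} is a superkey.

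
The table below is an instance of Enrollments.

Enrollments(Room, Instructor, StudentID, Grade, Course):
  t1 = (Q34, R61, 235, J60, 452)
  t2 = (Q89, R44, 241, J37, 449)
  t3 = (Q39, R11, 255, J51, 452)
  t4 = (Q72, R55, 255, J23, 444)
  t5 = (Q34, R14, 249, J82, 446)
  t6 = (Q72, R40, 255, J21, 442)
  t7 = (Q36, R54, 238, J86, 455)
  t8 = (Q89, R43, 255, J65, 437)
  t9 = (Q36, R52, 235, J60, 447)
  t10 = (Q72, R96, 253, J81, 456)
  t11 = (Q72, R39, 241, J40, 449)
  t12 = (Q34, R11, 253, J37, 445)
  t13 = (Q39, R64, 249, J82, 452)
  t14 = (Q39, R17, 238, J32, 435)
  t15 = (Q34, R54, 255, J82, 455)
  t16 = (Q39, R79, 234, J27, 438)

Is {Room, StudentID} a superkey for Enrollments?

Rows 4 and 6 have the same {Room, StudentID} value (Room=Q72, StudentID=255) but are distinct tuples, so {Room, StudentID} does not determine every attribute — not a superkey.

No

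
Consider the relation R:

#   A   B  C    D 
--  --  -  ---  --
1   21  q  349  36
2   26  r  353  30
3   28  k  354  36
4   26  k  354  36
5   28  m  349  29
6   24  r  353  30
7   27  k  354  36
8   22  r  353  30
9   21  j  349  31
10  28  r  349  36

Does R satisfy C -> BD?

C=349: rows 1, 5, 9, 10 → {B,D} takes values {(q, 36), (m, 29), (j, 31), (r, 36)} — violation
C=353: rows 2, 6, 8 → {B,D} = (r, 30), (r, 30), (r, 30) ✓
C=354: rows 3, 4, 7 → {B,D} = (k, 36), (k, 36), (k, 36) ✓
Two rows agree on C but differ on BD, so C -> BD does not hold.

No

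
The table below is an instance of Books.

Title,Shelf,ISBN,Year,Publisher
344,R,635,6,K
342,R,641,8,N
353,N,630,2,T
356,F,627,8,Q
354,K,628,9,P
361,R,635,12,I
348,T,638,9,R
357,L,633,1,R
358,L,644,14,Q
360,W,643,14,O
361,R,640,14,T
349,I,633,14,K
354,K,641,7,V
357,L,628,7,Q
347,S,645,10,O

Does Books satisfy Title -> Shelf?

Title=344: 1 row → Shelf = R ✓
Title=342: 1 row → Shelf = R ✓
Title=353: 1 row → Shelf = N ✓
Title=356: 1 row → Shelf = F ✓
Title=354: 2 rows → Shelf = K, K ✓
Title=361: 2 rows → Shelf = R, R ✓
Title=348: 1 row → Shelf = T ✓
Title=357: 2 rows → Shelf = L, L ✓
Title=358: 1 row → Shelf = L ✓
Title=360: 1 row → Shelf = W ✓
Title=349: 1 row → Shelf = I ✓
Title=347: 1 row → Shelf = S ✓
Every Title value is associated with a single Shelf value, so Title -> Shelf holds.

Yes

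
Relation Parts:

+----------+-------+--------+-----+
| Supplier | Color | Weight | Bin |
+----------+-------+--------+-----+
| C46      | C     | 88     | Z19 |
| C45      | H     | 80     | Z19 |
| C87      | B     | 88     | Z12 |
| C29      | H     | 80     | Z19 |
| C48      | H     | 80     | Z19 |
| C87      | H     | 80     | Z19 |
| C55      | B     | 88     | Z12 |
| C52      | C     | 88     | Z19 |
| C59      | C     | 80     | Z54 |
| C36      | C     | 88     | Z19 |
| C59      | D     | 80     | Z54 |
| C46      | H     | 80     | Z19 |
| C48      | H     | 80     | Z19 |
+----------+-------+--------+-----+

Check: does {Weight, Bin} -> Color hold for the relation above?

(Weight=88, Bin=Z19): 3 rows → Color = C, C, C ✓
(Weight=80, Bin=Z19): 6 rows → Color = H, H, H, H, H, H ✓
(Weight=88, Bin=Z12): 2 rows → Color = B, B ✓
(Weight=80, Bin=Z54): 2 rows → Color takes values {C, D} — violation
Two rows agree on {Weight, Bin} but differ on Color, so {Weight, Bin} -> Color does not hold.

No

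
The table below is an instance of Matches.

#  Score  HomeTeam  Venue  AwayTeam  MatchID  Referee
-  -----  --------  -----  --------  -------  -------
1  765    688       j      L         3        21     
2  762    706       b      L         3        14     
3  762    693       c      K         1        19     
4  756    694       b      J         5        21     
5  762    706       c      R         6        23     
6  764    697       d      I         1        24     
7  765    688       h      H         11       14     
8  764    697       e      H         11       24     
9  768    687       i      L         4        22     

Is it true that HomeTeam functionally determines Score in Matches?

HomeTeam=688: rows 1, 7 → Score = 765, 765 ✓
HomeTeam=706: rows 2, 5 → Score = 762, 762 ✓
HomeTeam=693: row 3 → Score = 762 ✓
HomeTeam=694: row 4 → Score = 756 ✓
HomeTeam=697: rows 6, 8 → Score = 764, 764 ✓
HomeTeam=687: row 9 → Score = 768 ✓
Every HomeTeam value is associated with a single Score value, so HomeTeam → Score holds.

Yes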